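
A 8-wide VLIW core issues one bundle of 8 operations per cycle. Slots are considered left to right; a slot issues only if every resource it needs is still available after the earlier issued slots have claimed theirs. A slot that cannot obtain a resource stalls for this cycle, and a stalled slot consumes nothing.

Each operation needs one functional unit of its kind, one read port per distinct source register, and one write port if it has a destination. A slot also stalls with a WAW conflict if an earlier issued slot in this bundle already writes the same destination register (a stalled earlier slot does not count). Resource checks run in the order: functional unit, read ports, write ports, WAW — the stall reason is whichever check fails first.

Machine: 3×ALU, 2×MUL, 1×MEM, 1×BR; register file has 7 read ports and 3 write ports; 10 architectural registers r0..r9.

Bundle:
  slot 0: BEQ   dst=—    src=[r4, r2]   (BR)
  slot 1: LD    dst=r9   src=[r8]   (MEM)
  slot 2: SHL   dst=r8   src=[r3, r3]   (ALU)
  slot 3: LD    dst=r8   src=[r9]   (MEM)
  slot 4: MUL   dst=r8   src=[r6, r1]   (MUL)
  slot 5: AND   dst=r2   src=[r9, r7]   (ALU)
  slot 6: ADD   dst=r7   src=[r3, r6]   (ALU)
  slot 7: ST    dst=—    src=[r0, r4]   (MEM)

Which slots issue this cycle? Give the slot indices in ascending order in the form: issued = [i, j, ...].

issued = [0, 1, 2, 5]

#0 BR src=r4,r2 dispatched  <A:3 Mu:2 Ld:1 B:0 rd:5 wr:3>
#1 MEM src=r8 dispatched  <A:3 Mu:2 Ld:0 B:0 rd:4 wr:2>
#2 ALU src=r3,r3 dispatched  <A:2 Mu:2 Ld:0 B:0 rd:3 wr:1>
#3 MEM src=r9 held:FU  <A:2 Mu:2 Ld:0 B:0 rd:3 wr:1>
#4 MUL src=r6,r1 held:WAW  <A:2 Mu:2 Ld:0 B:0 rd:3 wr:1>
#5 ALU src=r9,r7 dispatched  <A:1 Mu:2 Ld:0 B:0 rd:1 wr:0>
#6 ALU src=r3,r6 held:RD_PORT  <A:1 Mu:2 Ld:0 B:0 rd:1 wr:0>
#7 MEM src=r0,r4 held:FU  <A:1 Mu:2 Ld:0 B:0 rd:1 wr:0>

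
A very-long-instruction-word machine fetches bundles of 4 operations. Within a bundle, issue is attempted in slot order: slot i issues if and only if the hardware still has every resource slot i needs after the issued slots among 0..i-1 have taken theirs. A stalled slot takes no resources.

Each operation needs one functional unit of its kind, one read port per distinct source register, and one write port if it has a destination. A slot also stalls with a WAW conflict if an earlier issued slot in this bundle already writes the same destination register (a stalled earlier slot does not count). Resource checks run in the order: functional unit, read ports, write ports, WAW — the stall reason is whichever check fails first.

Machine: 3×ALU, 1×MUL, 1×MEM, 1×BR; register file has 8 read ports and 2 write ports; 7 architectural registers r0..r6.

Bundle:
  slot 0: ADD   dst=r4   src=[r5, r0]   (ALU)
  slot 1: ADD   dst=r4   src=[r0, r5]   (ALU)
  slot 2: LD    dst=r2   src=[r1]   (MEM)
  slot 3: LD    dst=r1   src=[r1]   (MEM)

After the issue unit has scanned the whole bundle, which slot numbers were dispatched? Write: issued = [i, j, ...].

issued = [0, 2]

#0 ALU src=r5,r0 dispatched  <A:2 Mu:1 Ld:1 B:1 rd:6 wr:1>
#1 ALU src=r0,r5 held:WAW  <A:2 Mu:1 Ld:1 B:1 rd:6 wr:1>
#2 MEM src=r1 dispatched  <A:2 Mu:1 Ld:0 B:1 rd:5 wr:0>
#3 MEM src=r1 held:FU  <A:2 Mu:1 Ld:0 B:1 rd:5 wr:0>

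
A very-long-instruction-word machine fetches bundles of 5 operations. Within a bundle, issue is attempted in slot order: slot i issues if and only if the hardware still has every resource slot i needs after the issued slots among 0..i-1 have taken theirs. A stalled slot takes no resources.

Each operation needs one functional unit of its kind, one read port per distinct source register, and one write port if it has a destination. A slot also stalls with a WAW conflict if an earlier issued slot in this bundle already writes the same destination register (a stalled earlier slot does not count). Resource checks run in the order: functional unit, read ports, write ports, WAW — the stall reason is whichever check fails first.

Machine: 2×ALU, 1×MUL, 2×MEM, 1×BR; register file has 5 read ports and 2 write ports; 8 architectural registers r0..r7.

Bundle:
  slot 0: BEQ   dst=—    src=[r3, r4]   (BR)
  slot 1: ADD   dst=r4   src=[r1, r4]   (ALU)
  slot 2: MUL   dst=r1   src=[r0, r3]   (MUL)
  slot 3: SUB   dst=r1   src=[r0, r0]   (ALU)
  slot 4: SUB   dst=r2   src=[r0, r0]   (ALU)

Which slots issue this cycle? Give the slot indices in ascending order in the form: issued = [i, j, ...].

[0] BR needs rd=2 wr=0: ok; after: ALU=2 MUL=1 MEM=2 BR=0, R=3, W=2
[1] ALU needs rd=2 wr=1: ok; after: ALU=1 MUL=1 MEM=2 BR=0, R=1, W=1
[2] MUL needs rd=2 wr=1: RD_PORT; after: ALU=1 MUL=1 MEM=2 BR=0, R=1, W=1
[3] ALU needs rd=1 wr=1: ok; after: ALU=0 MUL=1 MEM=2 BR=0, R=0, W=0
[4] ALU needs rd=1 wr=1: FU; after: ALU=0 MUL=1 MEM=2 BR=0, R=0, W=0

issued = [0, 1, 3]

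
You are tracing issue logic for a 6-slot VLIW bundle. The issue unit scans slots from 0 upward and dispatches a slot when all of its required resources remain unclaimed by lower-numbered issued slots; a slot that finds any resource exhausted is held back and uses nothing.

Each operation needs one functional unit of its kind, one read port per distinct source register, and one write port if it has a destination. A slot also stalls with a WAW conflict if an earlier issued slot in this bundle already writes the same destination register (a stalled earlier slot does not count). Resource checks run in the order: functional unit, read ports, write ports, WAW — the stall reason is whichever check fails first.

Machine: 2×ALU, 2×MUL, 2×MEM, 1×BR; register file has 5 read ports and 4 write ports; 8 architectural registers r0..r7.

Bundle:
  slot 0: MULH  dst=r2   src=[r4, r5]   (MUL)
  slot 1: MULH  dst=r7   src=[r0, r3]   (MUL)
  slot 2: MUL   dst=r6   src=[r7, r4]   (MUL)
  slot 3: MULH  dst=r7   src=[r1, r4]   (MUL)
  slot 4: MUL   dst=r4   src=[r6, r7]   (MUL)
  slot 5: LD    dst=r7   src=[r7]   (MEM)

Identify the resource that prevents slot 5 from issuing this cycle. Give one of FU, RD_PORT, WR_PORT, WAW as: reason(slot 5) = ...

slot 0 (MUL): ISSUE — free A2,Mu1,Ld2,B1 rp3 wp3
slot 1 (MUL): ISSUE — free A2,Mu0,Ld2,B1 rp1 wp2
slot 2 (MUL): stall FU — free A2,Mu0,Ld2,B1 rp1 wp2
slot 3 (MUL): stall FU — free A2,Mu0,Ld2,B1 rp1 wp2
slot 4 (MUL): stall FU — free A2,Mu0,Ld2,B1 rp1 wp2
slot 5 (MEM): stall WAW — free A2,Mu0,Ld2,B1 rp1 wp2

reason(slot 5) = WAW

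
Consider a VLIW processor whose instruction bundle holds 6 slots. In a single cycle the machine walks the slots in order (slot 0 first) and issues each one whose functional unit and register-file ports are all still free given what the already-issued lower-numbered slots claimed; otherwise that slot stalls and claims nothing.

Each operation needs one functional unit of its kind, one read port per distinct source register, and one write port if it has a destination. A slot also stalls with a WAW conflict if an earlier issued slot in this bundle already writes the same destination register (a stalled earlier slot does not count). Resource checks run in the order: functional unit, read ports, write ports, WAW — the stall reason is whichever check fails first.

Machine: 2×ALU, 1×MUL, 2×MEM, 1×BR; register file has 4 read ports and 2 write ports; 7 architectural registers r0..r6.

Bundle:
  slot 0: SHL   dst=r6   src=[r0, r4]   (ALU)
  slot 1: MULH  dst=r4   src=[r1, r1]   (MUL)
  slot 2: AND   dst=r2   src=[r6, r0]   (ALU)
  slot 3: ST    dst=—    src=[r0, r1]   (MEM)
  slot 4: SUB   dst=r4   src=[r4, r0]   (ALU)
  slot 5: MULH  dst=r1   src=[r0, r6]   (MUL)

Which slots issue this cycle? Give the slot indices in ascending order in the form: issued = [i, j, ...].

  0. ALU→r6 ⇒ go  {1A/1Mu/2Ld/1B | 2r 1w}
  1. MUL→r4 ⇒ go  {1A/0Mu/2Ld/1B | 1r 0w}
  2. ALU→r2 ⇒ no(RD_PORT)  {1A/0Mu/2Ld/1B | 1r 0w}
  3. MEM ⇒ no(RD_PORT)  {1A/0Mu/2Ld/1B | 1r 0w}
  4. ALU→r4 ⇒ no(RD_PORT)  {1A/0Mu/2Ld/1B | 1r 0w}
  5. MUL→r1 ⇒ no(FU)  {1A/0Mu/2Ld/1B | 1r 0w}

issued = [0, 1]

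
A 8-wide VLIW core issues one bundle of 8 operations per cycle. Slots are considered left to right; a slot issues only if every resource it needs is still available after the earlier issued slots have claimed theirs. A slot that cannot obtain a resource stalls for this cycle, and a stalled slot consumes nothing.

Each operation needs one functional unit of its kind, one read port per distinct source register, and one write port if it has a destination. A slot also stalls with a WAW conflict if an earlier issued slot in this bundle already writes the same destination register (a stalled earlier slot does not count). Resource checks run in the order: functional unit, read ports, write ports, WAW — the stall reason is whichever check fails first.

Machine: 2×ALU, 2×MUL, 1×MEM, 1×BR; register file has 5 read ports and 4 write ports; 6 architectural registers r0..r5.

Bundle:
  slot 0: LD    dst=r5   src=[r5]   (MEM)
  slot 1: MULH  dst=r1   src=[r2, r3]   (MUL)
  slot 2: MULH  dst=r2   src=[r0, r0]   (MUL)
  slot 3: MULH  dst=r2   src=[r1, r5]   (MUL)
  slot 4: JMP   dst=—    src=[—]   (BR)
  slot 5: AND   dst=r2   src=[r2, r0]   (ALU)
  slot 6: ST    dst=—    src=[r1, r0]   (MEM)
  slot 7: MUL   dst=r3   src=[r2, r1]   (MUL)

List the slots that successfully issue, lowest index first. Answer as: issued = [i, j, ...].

#0 MEM src=r5 dispatched  <A:2 Mu:2 Ld:0 B:1 rd:4 wr:3>
#1 MUL src=r2,r3 dispatched  <A:2 Mu:1 Ld:0 B:1 rd:2 wr:2>
#2 MUL src=r0,r0 dispatched  <A:2 Mu:0 Ld:0 B:1 rd:1 wr:1>
#3 MUL src=r1,r5 held:FU  <A:2 Mu:0 Ld:0 B:1 rd:1 wr:1>
#4 BR src=- dispatched  <A:2 Mu:0 Ld:0 B:0 rd:1 wr:1>
#5 ALU src=r2,r0 held:RD_PORT  <A:2 Mu:0 Ld:0 B:0 rd:1 wr:1>
#6 MEM src=r1,r0 held:FU  <A:2 Mu:0 Ld:0 B:0 rd:1 wr:1>
#7 MUL src=r2,r1 held:FU  <A:2 Mu:0 Ld:0 B:0 rd:1 wr:1>

issued = [0, 1, 2, 4]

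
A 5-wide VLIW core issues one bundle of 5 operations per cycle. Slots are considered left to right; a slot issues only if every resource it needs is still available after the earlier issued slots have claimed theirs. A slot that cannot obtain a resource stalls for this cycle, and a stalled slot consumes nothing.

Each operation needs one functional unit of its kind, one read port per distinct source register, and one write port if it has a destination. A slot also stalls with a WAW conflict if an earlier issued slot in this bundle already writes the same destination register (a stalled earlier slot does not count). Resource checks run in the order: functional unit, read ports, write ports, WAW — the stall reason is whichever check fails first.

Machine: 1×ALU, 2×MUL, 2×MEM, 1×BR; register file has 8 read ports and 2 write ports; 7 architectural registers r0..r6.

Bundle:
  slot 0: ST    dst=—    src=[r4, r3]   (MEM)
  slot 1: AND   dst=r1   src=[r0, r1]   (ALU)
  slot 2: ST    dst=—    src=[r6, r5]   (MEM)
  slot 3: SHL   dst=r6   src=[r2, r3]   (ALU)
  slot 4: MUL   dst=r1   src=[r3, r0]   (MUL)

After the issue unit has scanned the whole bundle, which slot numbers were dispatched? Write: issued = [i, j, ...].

issued = [0, 1, 2]

(0) want 1×MEM +2rd +0wr — yes → AL1|MU2|ME1|BR1|rd6|wr2
(1) want 1×ALU +2rd +1wr — yes → AL0|MU2|ME1|BR1|rd4|wr1
(2) want 1×MEM +2rd +0wr — yes → AL0|MU2|ME0|BR1|rd2|wr1
(3) want 1×ALU +2rd +1wr — FU → AL0|MU2|ME0|BR1|rd2|wr1
(4) want 1×MUL +2rd +1wr — WAW → AL0|MU2|ME0|BR1|rd2|wr1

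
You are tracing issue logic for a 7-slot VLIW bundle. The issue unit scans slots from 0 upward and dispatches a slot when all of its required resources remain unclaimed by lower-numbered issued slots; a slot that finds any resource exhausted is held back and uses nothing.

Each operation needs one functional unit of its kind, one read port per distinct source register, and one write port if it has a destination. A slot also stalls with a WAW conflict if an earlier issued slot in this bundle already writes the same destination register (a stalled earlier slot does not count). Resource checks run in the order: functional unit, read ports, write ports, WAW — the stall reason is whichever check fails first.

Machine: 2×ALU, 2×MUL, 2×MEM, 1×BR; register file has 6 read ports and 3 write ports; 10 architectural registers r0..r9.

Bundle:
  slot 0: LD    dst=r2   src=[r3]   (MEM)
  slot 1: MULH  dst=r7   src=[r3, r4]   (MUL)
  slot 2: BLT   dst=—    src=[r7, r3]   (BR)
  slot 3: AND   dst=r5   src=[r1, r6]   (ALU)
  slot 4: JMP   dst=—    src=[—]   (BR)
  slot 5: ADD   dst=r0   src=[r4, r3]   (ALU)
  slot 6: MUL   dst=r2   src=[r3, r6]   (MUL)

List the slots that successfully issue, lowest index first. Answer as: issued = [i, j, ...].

[0] MEM needs rd=1 wr=1: ok; after: ALU=2 MUL=2 MEM=1 BR=1, R=5, W=2
[1] MUL needs rd=2 wr=1: ok; after: ALU=2 MUL=1 MEM=1 BR=1, R=3, W=1
[2] BR needs rd=2 wr=0: ok; after: ALU=2 MUL=1 MEM=1 BR=0, R=1, W=1
[3] ALU needs rd=2 wr=1: RD_PORT; after: ALU=2 MUL=1 MEM=1 BR=0, R=1, W=1
[4] BR needs rd=0 wr=0: FU; after: ALU=2 MUL=1 MEM=1 BR=0, R=1, W=1
[5] ALU needs rd=2 wr=1: RD_PORT; after: ALU=2 MUL=1 MEM=1 BR=0, R=1, W=1
[6] MUL needs rd=2 wr=1: RD_PORT; after: ALU=2 MUL=1 MEM=1 BR=0, R=1, W=1

issued = [0, 1, 2]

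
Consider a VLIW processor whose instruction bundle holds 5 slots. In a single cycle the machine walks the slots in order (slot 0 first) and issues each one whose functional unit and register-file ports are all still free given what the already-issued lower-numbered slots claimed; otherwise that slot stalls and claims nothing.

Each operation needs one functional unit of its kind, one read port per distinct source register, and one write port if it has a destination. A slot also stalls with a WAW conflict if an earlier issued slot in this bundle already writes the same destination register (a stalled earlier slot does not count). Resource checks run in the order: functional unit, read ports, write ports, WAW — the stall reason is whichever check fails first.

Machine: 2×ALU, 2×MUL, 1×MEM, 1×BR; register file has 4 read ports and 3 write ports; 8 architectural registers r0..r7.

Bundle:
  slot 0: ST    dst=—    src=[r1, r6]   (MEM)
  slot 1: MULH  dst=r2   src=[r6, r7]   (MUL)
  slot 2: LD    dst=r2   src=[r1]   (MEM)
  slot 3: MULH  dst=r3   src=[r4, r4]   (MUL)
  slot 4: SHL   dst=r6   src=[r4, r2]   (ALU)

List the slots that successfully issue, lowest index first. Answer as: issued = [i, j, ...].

issued = [0, 1]

[0] MEM needs rd=2 wr=0: ok; after: ALU=2 MUL=2 MEM=0 BR=1, R=2, W=3
[1] MUL needs rd=2 wr=1: ok; after: ALU=2 MUL=1 MEM=0 BR=1, R=0, W=2
[2] MEM needs rd=1 wr=1: FU; after: ALU=2 MUL=1 MEM=0 BR=1, R=0, W=2
[3] MUL needs rd=1 wr=1: RD_PORT; after: ALU=2 MUL=1 MEM=0 BR=1, R=0, W=2
[4] ALU needs rd=2 wr=1: RD_PORT; after: ALU=2 MUL=1 MEM=0 BR=1, R=0, W=2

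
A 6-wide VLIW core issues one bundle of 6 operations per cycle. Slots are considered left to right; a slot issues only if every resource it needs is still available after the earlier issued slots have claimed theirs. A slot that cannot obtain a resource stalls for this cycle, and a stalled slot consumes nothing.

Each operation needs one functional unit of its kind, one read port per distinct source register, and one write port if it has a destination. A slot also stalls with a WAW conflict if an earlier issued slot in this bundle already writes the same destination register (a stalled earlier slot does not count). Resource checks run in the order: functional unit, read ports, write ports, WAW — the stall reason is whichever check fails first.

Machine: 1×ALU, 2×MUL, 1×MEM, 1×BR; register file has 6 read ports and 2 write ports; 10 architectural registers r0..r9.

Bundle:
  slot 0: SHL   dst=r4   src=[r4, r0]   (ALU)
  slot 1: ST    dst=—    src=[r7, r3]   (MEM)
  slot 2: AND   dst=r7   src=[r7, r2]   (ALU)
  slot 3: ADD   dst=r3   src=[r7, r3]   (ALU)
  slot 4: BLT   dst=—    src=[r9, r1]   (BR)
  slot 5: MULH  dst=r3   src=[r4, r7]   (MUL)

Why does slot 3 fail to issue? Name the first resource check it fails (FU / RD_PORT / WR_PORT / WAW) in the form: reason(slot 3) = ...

  0. ALU→r4 ⇒ go  {0A/2Mu/1Ld/1B | 4r 1w}
  1. MEM ⇒ go  {0A/2Mu/0Ld/1B | 2r 1w}
  2. ALU→r7 ⇒ no(FU)  {0A/2Mu/0Ld/1B | 2r 1w}
  3. ALU→r3 ⇒ no(FU)  {0A/2Mu/0Ld/1B | 2r 1w}
  4. BR ⇒ go  {0A/2Mu/0Ld/0B | 0r 1w}
  5. MUL→r3 ⇒ no(RD_PORT)  {0A/2Mu/0Ld/0B | 0r 1w}

reason(slot 3) = FU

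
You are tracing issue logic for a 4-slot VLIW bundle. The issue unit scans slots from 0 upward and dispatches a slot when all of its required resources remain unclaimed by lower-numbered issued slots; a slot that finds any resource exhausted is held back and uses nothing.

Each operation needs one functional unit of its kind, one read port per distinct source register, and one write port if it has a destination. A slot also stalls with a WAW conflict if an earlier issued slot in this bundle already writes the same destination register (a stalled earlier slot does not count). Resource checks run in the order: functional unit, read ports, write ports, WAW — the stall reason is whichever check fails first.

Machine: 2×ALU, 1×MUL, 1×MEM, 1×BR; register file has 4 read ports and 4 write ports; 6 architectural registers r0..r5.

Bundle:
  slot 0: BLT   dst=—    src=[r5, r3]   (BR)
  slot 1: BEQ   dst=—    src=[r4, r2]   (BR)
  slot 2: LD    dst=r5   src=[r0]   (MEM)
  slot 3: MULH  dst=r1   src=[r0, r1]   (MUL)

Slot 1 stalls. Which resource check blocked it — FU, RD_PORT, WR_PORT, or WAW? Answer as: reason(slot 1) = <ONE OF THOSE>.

slot 0 (BR): ISSUE — free A2,Mu1,Ld1,B0 rp2 wp4
slot 1 (BR): stall FU — free A2,Mu1,Ld1,B0 rp2 wp4
slot 2 (MEM): ISSUE — free A2,Mu1,Ld0,B0 rp1 wp3
slot 3 (MUL): stall RD_PORT — free A2,Mu1,Ld0,B0 rp1 wp3

reason(slot 1) = FU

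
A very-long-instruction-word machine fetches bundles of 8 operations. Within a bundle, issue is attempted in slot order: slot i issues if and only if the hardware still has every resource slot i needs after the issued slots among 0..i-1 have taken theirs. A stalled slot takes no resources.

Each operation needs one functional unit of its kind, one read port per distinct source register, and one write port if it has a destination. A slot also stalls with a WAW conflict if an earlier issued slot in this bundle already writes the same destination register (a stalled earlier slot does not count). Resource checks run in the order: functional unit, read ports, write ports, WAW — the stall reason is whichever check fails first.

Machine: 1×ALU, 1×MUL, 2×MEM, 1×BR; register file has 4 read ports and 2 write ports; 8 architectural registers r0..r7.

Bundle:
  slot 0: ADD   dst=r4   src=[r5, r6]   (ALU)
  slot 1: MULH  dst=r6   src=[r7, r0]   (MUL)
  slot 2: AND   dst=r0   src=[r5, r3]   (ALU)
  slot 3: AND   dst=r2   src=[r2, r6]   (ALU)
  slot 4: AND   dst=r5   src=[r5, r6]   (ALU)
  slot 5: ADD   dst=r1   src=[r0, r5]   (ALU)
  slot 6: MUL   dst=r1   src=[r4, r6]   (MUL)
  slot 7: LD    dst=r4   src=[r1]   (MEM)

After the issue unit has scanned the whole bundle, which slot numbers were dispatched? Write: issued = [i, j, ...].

issued = [0, 1]

(0) want 1×ALU +2rd +1wr — yes → AL0|MU1|ME2|BR1|rd2|wr1
(1) want 1×MUL +2rd +1wr — yes → AL0|MU0|ME2|BR1|rd0|wr0
(2) want 1×ALU +2rd +1wr — FU → AL0|MU0|ME2|BR1|rd0|wr0
(3) want 1×ALU +2rd +1wr — FU → AL0|MU0|ME2|BR1|rd0|wr0
(4) want 1×ALU +2rd +1wr — FU → AL0|MU0|ME2|BR1|rd0|wr0
(5) want 1×ALU +2rd +1wr — FU → AL0|MU0|ME2|BR1|rd0|wr0
(6) want 1×MUL +2rd +1wr — FU → AL0|MU0|ME2|BR1|rd0|wr0
(7) want 1×MEM +1rd +1wr — RD_PORT → AL0|MU0|ME2|BR1|rd0|wr0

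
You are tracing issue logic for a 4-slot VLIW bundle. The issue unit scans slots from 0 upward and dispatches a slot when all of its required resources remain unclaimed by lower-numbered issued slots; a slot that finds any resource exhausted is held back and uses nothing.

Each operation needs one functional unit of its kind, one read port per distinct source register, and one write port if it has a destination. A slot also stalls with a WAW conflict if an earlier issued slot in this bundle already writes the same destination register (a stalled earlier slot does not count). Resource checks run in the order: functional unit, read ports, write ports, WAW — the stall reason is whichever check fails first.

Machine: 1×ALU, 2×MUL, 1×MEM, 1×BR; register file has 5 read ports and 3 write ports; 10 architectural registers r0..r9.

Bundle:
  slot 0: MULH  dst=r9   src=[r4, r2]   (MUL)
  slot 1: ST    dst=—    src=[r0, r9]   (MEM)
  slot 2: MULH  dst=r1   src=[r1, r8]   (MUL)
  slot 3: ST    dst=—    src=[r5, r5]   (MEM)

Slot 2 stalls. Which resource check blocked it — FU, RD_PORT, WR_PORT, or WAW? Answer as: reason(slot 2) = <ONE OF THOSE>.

reason(slot 2) = RD_PORT

  0. MUL→r9 ⇒ go  {1A/1Mu/1Ld/1B | 3r 2w}
  1. MEM ⇒ go  {1A/1Mu/0Ld/1B | 1r 2w}
  2. MUL→r1 ⇒ no(RD_PORT)  {1A/1Mu/0Ld/1B | 1r 2w}
  3. MEM ⇒ no(FU)  {1A/1Mu/0Ld/1B | 1r 2w}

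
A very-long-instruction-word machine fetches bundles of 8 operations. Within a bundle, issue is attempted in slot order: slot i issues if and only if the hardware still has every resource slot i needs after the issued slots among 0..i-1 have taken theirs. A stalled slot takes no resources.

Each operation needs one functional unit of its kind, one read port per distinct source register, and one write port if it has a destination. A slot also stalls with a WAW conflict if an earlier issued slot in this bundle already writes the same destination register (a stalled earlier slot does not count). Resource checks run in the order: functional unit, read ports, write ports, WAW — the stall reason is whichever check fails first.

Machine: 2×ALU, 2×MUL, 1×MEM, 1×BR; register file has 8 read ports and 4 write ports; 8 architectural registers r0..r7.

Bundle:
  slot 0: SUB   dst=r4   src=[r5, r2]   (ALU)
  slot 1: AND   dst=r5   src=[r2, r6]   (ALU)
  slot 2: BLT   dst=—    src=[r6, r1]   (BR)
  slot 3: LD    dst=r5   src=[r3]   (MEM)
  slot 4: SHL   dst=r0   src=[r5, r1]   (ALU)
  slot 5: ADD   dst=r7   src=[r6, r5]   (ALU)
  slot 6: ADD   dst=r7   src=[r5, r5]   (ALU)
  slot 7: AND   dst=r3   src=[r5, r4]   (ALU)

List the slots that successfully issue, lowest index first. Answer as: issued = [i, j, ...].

issued = [0, 1, 2]

  0. ALU→r4 ⇒ go  {1A/2Mu/1Ld/1B | 6r 3w}
  1. ALU→r5 ⇒ go  {0A/2Mu/1Ld/1B | 4r 2w}
  2. BR ⇒ go  {0A/2Mu/1Ld/0B | 2r 2w}
  3. MEM→r5 ⇒ no(WAW)  {0A/2Mu/1Ld/0B | 2r 2w}
  4. ALU→r0 ⇒ no(FU)  {0A/2Mu/1Ld/0B | 2r 2w}
  5. ALU→r7 ⇒ no(FU)  {0A/2Mu/1Ld/0B | 2r 2w}
  6. ALU→r7 ⇒ no(FU)  {0A/2Mu/1Ld/0B | 2r 2w}
  7. ALU→r3 ⇒ no(FU)  {0A/2Mu/1Ld/0B | 2r 2w}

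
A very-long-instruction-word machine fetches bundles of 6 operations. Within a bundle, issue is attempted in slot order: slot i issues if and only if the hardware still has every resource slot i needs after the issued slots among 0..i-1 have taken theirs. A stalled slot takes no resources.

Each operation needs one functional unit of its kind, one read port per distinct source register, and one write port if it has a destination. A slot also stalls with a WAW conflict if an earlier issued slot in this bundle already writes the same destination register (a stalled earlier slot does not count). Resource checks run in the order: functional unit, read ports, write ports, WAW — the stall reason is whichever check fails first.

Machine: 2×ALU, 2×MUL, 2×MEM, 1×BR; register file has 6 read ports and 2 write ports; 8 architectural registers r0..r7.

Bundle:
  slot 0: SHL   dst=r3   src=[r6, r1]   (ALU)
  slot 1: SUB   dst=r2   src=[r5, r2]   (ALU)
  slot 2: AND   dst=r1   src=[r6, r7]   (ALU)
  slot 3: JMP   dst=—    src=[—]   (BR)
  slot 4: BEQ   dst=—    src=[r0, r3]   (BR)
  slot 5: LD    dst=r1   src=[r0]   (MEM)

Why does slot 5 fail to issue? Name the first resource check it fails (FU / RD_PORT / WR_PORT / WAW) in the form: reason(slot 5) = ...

reason(slot 5) = WR_PORT

[0] ALU needs rd=2 wr=1: ok; after: ALU=1 MUL=2 MEM=2 BR=1, R=4, W=1
[1] ALU needs rd=2 wr=1: ok; after: ALU=0 MUL=2 MEM=2 BR=1, R=2, W=0
[2] ALU needs rd=2 wr=1: FU; after: ALU=0 MUL=2 MEM=2 BR=1, R=2, W=0
[3] BR needs rd=0 wr=0: ok; after: ALU=0 MUL=2 MEM=2 BR=0, R=2, W=0
[4] BR needs rd=2 wr=0: FU; after: ALU=0 MUL=2 MEM=2 BR=0, R=2, W=0
[5] MEM needs rd=1 wr=1: WR_PORT; after: ALU=0 MUL=2 MEM=2 BR=0, R=2, W=0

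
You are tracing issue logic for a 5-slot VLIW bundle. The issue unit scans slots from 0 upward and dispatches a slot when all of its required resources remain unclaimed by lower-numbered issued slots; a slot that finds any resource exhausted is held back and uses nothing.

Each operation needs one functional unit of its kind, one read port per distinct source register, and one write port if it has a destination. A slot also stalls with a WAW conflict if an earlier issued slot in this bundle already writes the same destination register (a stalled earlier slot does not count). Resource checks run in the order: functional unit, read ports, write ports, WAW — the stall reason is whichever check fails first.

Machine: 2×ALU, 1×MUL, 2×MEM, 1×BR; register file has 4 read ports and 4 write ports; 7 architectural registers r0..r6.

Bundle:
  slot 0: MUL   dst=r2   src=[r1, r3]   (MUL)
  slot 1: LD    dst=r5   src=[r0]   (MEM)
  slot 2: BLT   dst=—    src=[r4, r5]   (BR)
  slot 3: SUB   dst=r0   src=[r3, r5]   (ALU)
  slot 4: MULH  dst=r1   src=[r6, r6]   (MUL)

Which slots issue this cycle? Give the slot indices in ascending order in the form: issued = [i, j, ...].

  0. MUL→r2 ⇒ go  {2A/0Mu/2Ld/1B | 2r 3w}
  1. MEM→r5 ⇒ go  {2A/0Mu/1Ld/1B | 1r 2w}
  2. BR ⇒ no(RD_PORT)  {2A/0Mu/1Ld/1B | 1r 2w}
  3. ALU→r0 ⇒ no(RD_PORT)  {2A/0Mu/1Ld/1B | 1r 2w}
  4. MUL→r1 ⇒ no(FU)  {2A/0Mu/1Ld/1B | 1r 2w}

issued = [0, 1]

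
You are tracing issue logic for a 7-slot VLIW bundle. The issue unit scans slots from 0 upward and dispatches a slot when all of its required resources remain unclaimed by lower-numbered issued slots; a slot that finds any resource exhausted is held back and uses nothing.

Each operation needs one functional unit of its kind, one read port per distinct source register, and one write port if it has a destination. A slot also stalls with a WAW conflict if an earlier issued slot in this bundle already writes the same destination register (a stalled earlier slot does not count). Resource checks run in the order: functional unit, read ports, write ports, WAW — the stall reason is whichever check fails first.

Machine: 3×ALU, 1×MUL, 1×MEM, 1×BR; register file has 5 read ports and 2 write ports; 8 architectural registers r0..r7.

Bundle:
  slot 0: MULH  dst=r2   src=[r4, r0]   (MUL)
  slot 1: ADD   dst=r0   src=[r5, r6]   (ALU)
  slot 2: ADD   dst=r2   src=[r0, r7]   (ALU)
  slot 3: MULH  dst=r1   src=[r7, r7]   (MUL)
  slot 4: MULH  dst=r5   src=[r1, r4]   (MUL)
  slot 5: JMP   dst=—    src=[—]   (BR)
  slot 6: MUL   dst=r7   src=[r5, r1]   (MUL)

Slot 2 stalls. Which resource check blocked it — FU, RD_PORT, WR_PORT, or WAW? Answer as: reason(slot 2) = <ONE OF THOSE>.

reason(slot 2) = RD_PORT

#0 MUL src=r4,r0 dispatched  <A:3 Mu:0 Ld:1 B:1 rd:3 wr:1>
#1 ALU src=r5,r6 dispatched  <A:2 Mu:0 Ld:1 B:1 rd:1 wr:0>
#2 ALU src=r0,r7 held:RD_PORT  <A:2 Mu:0 Ld:1 B:1 rd:1 wr:0>
#3 MUL src=r7,r7 held:FU  <A:2 Mu:0 Ld:1 B:1 rd:1 wr:0>
#4 MUL src=r1,r4 held:FU  <A:2 Mu:0 Ld:1 B:1 rd:1 wr:0>
#5 BR src=- dispatched  <A:2 Mu:0 Ld:1 B:0 rd:1 wr:0>
#6 MUL src=r5,r1 held:FU  <A:2 Mu:0 Ld:1 B:0 rd:1 wr:0>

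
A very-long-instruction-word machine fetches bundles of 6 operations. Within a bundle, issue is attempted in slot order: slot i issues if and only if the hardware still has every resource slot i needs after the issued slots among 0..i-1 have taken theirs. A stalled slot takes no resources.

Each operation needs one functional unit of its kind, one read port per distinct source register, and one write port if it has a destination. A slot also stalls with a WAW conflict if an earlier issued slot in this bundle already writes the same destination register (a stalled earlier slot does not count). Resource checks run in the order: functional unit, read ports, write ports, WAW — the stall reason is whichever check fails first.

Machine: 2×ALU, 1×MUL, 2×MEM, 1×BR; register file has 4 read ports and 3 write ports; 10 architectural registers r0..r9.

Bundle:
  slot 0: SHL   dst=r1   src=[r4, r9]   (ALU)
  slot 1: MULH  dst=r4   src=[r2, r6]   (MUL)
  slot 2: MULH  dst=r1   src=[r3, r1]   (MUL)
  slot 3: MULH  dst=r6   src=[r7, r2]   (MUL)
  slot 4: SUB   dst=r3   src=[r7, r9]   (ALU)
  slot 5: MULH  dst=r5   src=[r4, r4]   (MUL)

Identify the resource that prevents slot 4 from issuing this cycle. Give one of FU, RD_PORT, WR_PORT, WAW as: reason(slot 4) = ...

reason(slot 4) = RD_PORT

#0 ALU src=r4,r9 dispatched  <A:1 Mu:1 Ld:2 B:1 rd:2 wr:2>
#1 MUL src=r2,r6 dispatched  <A:1 Mu:0 Ld:2 B:1 rd:0 wr:1>
#2 MUL src=r3,r1 held:FU  <A:1 Mu:0 Ld:2 B:1 rd:0 wr:1>
#3 MUL src=r7,r2 held:FU  <A:1 Mu:0 Ld:2 B:1 rd:0 wr:1>
#4 ALU src=r7,r9 held:RD_PORT  <A:1 Mu:0 Ld:2 B:1 rd:0 wr:1>
#5 MUL src=r4,r4 held:FU  <A:1 Mu:0 Ld:2 B:1 rd:0 wr:1>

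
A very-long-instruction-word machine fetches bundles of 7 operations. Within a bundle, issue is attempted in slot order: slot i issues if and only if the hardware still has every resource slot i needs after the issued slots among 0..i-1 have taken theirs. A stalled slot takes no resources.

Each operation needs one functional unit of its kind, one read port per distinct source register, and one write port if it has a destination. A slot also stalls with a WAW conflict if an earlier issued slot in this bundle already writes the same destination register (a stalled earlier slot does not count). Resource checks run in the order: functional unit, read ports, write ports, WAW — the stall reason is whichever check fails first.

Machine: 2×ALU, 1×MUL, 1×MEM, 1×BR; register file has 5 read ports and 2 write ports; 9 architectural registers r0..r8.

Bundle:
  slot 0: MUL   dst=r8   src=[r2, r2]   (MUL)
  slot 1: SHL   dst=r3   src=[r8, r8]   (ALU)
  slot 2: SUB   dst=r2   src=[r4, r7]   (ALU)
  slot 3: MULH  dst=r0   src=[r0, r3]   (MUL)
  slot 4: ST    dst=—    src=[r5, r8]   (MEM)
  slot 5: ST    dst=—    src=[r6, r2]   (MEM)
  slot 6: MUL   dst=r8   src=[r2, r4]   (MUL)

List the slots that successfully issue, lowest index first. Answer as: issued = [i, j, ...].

slot 0 (MUL): ISSUE — free A2,Mu0,Ld1,B1 rp4 wp1
slot 1 (ALU): ISSUE — free A1,Mu0,Ld1,B1 rp3 wp0
slot 2 (ALU): stall WR_PORT — free A1,Mu0,Ld1,B1 rp3 wp0
slot 3 (MUL): stall FU — free A1,Mu0,Ld1,B1 rp3 wp0
slot 4 (MEM): ISSUE — free A1,Mu0,Ld0,B1 rp1 wp0
slot 5 (MEM): stall FU — free A1,Mu0,Ld0,B1 rp1 wp0
slot 6 (MUL): stall FU — free A1,Mu0,Ld0,B1 rp1 wp0

issued = [0, 1, 4]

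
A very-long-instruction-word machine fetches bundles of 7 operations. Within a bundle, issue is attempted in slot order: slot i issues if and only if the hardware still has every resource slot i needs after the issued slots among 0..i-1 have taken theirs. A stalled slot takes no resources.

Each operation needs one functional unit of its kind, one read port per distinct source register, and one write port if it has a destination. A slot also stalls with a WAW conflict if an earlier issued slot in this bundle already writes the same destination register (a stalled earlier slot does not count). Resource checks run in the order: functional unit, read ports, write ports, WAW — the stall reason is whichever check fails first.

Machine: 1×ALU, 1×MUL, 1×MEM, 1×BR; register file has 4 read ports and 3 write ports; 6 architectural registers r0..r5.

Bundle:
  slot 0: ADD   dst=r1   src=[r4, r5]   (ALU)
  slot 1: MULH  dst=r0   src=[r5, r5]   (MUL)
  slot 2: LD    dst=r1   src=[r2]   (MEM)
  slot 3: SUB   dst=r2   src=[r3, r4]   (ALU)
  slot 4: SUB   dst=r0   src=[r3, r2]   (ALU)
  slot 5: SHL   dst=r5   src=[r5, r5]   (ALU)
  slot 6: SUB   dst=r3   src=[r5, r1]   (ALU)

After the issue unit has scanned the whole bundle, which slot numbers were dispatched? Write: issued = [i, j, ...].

issued = [0, 1]

[0] ALU needs rd=2 wr=1: ok; after: ALU=0 MUL=1 MEM=1 BR=1, R=2, W=2
[1] MUL needs rd=1 wr=1: ok; after: ALU=0 MUL=0 MEM=1 BR=1, R=1, W=1
[2] MEM needs rd=1 wr=1: WAW; after: ALU=0 MUL=0 MEM=1 BR=1, R=1, W=1
[3] ALU needs rd=2 wr=1: FU; after: ALU=0 MUL=0 MEM=1 BR=1, R=1, W=1
[4] ALU needs rd=2 wr=1: FU; after: ALU=0 MUL=0 MEM=1 BR=1, R=1, W=1
[5] ALU needs rd=1 wr=1: FU; after: ALU=0 MUL=0 MEM=1 BR=1, R=1, W=1
[6] ALU needs rd=2 wr=1: FU; after: ALU=0 MUL=0 MEM=1 BR=1, R=1, W=1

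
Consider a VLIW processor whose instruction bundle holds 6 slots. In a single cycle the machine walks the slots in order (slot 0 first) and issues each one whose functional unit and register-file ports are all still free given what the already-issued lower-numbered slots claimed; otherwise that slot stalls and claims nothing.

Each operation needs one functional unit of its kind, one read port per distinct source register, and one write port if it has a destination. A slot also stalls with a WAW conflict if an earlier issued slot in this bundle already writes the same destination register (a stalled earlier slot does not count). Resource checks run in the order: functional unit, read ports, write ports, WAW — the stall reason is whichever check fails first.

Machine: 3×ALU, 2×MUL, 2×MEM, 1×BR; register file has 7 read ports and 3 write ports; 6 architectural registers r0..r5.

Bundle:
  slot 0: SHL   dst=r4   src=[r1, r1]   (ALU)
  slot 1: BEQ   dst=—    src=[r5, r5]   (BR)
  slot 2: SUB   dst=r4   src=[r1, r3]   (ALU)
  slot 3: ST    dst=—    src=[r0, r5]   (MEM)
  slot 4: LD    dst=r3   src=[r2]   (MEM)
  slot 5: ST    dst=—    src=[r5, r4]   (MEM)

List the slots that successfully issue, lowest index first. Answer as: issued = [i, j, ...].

(0) want 1×ALU +1rd +1wr — yes → AL2|MU2|ME2|BR1|rd6|wr2
(1) want 1×BR +1rd +0wr — yes → AL2|MU2|ME2|BR0|rd5|wr2
(2) want 1×ALU +2rd +1wr — WAW → AL2|MU2|ME2|BR0|rd5|wr2
(3) want 1×MEM +2rd +0wr — yes → AL2|MU2|ME1|BR0|rd3|wr2
(4) want 1×MEM +1rd +1wr — yes → AL2|MU2|ME0|BR0|rd2|wr1
(5) want 1×MEM +2rd +0wr — FU → AL2|MU2|ME0|BR0|rd2|wr1

issued = [0, 1, 3, 4]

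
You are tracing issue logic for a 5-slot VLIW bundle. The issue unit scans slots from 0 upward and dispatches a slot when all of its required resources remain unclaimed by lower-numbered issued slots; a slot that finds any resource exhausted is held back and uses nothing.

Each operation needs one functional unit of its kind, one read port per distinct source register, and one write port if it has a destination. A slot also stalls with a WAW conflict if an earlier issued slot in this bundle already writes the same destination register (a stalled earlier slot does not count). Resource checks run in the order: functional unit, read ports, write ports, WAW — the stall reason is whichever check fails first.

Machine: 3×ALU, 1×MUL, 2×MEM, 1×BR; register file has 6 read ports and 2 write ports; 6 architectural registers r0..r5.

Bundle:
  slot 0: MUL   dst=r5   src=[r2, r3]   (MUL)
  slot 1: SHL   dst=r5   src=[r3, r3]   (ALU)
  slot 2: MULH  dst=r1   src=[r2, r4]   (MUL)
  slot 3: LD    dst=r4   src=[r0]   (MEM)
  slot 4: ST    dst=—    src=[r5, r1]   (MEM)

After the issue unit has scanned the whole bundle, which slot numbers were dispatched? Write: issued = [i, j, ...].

slot 0 (MUL): ISSUE — free A3,Mu0,Ld2,B1 rp4 wp1
slot 1 (ALU): stall WAW — free A3,Mu0,Ld2,B1 rp4 wp1
slot 2 (MUL): stall FU — free A3,Mu0,Ld2,B1 rp4 wp1
slot 3 (MEM): ISSUE — free A3,Mu0,Ld1,B1 rp3 wp0
slot 4 (MEM): ISSUE — free A3,Mu0,Ld0,B1 rp1 wp0

issued = [0, 3, 4]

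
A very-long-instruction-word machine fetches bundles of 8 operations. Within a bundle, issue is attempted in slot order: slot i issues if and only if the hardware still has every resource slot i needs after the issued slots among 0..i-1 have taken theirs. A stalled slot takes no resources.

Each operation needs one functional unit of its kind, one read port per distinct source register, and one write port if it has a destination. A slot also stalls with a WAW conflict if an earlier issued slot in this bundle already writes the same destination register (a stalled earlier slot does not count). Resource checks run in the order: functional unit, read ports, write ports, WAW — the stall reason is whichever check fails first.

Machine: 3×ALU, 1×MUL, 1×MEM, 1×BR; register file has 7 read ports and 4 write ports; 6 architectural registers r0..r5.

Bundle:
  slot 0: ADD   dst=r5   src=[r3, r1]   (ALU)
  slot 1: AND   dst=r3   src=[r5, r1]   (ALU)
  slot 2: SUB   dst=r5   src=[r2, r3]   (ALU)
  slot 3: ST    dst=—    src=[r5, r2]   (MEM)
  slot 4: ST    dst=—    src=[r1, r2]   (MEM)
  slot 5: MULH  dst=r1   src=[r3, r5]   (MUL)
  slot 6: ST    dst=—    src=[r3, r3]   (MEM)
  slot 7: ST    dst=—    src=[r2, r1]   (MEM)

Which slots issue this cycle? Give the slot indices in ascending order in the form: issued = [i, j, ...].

issued = [0, 1, 3]

slot 0 (ALU): ISSUE — free A2,Mu1,Ld1,B1 rp5 wp3
slot 1 (ALU): ISSUE — free A1,Mu1,Ld1,B1 rp3 wp2
slot 2 (ALU): stall WAW — free A1,Mu1,Ld1,B1 rp3 wp2
slot 3 (MEM): ISSUE — free A1,Mu1,Ld0,B1 rp1 wp2
slot 4 (MEM): stall FU — free A1,Mu1,Ld0,B1 rp1 wp2
slot 5 (MUL): stall RD_PORT — free A1,Mu1,Ld0,B1 rp1 wp2
slot 6 (MEM): stall FU — free A1,Mu1,Ld0,B1 rp1 wp2
slot 7 (MEM): stall FU — free A1,Mu1,Ld0,B1 rp1 wp2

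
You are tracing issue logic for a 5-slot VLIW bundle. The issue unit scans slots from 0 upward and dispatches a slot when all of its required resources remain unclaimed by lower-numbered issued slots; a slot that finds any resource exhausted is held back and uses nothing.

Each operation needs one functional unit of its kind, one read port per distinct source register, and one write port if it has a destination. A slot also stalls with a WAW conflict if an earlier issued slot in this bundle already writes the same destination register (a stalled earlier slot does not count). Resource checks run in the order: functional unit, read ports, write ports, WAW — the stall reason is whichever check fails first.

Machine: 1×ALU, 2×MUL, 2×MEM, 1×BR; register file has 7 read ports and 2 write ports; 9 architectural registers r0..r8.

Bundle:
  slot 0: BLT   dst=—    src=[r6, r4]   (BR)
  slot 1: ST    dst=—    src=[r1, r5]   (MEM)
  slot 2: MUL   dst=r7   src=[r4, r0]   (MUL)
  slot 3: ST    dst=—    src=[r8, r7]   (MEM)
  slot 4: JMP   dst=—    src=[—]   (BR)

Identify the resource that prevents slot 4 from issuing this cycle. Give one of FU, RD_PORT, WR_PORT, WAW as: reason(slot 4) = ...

#0 BR src=r6,r4 dispatched  <A:1 Mu:2 Ld:2 B:0 rd:5 wr:2>
#1 MEM src=r1,r5 dispatched  <A:1 Mu:2 Ld:1 B:0 rd:3 wr:2>
#2 MUL src=r4,r0 dispatched  <A:1 Mu:1 Ld:1 B:0 rd:1 wr:1>
#3 MEM src=r8,r7 held:RD_PORT  <A:1 Mu:1 Ld:1 B:0 rd:1 wr:1>
#4 BR src=- held:FU  <A:1 Mu:1 Ld:1 B:0 rd:1 wr:1>

reason(slot 4) = FU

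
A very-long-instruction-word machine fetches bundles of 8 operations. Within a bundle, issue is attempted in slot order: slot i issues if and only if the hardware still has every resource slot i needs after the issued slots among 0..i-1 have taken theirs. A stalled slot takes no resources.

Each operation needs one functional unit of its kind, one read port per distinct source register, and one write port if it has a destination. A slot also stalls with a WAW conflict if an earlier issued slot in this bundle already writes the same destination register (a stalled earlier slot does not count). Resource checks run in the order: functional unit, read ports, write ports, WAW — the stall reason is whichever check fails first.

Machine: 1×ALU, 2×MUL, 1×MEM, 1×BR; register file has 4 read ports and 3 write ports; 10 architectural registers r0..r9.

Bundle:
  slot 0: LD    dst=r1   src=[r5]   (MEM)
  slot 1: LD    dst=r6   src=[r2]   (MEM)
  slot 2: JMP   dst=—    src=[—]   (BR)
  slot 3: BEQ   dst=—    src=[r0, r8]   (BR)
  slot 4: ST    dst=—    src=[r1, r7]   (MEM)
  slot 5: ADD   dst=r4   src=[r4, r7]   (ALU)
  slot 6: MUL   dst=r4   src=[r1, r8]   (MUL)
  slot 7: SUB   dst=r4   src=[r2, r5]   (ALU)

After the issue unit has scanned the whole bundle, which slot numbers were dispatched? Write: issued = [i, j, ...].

issued = [0, 2, 5]

slot 0 (MEM): ISSUE — free A1,Mu2,Ld0,B1 rp3 wp2
slot 1 (MEM): stall FU — free A1,Mu2,Ld0,B1 rp3 wp2
slot 2 (BR): ISSUE — free A1,Mu2,Ld0,B0 rp3 wp2
slot 3 (BR): stall FU — free A1,Mu2,Ld0,B0 rp3 wp2
slot 4 (MEM): stall FU — free A1,Mu2,Ld0,B0 rp3 wp2
slot 5 (ALU): ISSUE — free A0,Mu2,Ld0,B0 rp1 wp1
slot 6 (MUL): stall RD_PORT — free A0,Mu2,Ld0,B0 rp1 wp1
slot 7 (ALU): stall FU — free A0,Mu2,Ld0,B0 rp1 wp1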